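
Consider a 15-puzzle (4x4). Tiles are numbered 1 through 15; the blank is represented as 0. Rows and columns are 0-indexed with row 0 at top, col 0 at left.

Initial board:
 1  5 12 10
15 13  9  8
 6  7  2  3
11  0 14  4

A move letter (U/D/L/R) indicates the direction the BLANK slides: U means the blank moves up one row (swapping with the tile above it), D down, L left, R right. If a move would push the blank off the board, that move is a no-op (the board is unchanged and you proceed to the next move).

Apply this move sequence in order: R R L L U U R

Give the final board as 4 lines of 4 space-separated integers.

After move 1 (R):
 1  5 12 10
15 13  9  8
 6  7  2  3
11 14  0  4

After move 2 (R):
 1  5 12 10
15 13  9  8
 6  7  2  3
11 14  4  0

After move 3 (L):
 1  5 12 10
15 13  9  8
 6  7  2  3
11 14  0  4

After move 4 (L):
 1  5 12 10
15 13  9  8
 6  7  2  3
11  0 14  4

After move 5 (U):
 1  5 12 10
15 13  9  8
 6  0  2  3
11  7 14  4

After move 6 (U):
 1  5 12 10
15  0  9  8
 6 13  2  3
11  7 14  4

After move 7 (R):
 1  5 12 10
15  9  0  8
 6 13  2  3
11  7 14  4

Answer:  1  5 12 10
15  9  0  8
 6 13  2  3
11  7 14  4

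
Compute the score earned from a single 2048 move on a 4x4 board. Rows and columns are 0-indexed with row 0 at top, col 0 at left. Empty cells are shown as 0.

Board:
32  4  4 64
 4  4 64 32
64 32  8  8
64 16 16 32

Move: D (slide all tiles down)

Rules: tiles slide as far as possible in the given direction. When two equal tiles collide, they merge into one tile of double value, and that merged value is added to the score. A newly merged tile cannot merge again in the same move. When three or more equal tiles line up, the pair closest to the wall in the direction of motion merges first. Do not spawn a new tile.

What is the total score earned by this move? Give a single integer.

Answer: 136

Derivation:
Slide down:
col 0: [32, 4, 64, 64] -> [0, 32, 4, 128]  score +128 (running 128)
col 1: [4, 4, 32, 16] -> [0, 8, 32, 16]  score +8 (running 136)
col 2: [4, 64, 8, 16] -> [4, 64, 8, 16]  score +0 (running 136)
col 3: [64, 32, 8, 32] -> [64, 32, 8, 32]  score +0 (running 136)
Board after move:
  0   0   4  64
 32   8  64  32
  4  32   8   8
128  16  16  32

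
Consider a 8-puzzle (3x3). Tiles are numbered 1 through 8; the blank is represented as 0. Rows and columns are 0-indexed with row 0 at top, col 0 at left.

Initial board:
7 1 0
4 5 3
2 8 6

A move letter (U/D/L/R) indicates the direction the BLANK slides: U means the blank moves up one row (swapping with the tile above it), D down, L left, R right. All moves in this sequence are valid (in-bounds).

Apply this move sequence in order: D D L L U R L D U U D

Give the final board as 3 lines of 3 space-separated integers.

Answer: 7 1 3
0 5 6
4 2 8

Derivation:
After move 1 (D):
7 1 3
4 5 0
2 8 6

After move 2 (D):
7 1 3
4 5 6
2 8 0

After move 3 (L):
7 1 3
4 5 6
2 0 8

After move 4 (L):
7 1 3
4 5 6
0 2 8

After move 5 (U):
7 1 3
0 5 6
4 2 8

After move 6 (R):
7 1 3
5 0 6
4 2 8

After move 7 (L):
7 1 3
0 5 6
4 2 8

After move 8 (D):
7 1 3
4 5 6
0 2 8

After move 9 (U):
7 1 3
0 5 6
4 2 8

After move 10 (U):
0 1 3
7 5 6
4 2 8

After move 11 (D):
7 1 3
0 5 6
4 2 8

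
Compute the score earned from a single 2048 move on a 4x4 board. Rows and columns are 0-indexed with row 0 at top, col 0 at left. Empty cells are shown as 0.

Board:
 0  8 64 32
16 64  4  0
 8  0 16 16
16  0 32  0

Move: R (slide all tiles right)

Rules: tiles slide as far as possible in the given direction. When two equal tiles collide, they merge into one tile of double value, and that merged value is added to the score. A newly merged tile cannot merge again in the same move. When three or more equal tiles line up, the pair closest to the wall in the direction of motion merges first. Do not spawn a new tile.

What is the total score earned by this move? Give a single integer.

Slide right:
row 0: [0, 8, 64, 32] -> [0, 8, 64, 32]  score +0 (running 0)
row 1: [16, 64, 4, 0] -> [0, 16, 64, 4]  score +0 (running 0)
row 2: [8, 0, 16, 16] -> [0, 0, 8, 32]  score +32 (running 32)
row 3: [16, 0, 32, 0] -> [0, 0, 16, 32]  score +0 (running 32)
Board after move:
 0  8 64 32
 0 16 64  4
 0  0  8 32
 0  0 16 32

Answer: 32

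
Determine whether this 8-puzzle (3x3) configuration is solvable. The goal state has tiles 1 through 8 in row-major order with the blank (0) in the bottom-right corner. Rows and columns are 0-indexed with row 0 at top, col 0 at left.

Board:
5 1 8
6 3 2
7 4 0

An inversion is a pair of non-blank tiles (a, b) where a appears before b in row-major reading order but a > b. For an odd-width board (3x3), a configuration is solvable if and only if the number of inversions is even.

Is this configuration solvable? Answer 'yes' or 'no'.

Answer: yes

Derivation:
Inversions (pairs i<j in row-major order where tile[i] > tile[j] > 0): 14
14 is even, so the puzzle is solvable.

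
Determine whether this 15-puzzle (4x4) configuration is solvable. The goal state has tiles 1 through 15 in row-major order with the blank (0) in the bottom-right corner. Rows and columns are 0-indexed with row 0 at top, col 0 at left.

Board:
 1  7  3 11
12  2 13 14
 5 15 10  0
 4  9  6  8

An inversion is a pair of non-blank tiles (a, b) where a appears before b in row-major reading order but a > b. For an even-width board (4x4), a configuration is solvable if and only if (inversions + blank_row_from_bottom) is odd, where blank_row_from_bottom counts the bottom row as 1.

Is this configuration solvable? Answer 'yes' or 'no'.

Answer: no

Derivation:
Inversions: 44
Blank is in row 2 (0-indexed from top), which is row 2 counting from the bottom (bottom = 1).
44 + 2 = 46, which is even, so the puzzle is not solvable.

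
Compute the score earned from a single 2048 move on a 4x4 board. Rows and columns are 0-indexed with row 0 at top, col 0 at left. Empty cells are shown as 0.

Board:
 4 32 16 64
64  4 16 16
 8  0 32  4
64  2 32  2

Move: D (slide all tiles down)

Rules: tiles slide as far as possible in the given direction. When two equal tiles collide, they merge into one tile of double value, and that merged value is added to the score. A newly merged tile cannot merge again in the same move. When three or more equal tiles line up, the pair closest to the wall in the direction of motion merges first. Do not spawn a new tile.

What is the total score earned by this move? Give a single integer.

Slide down:
col 0: [4, 64, 8, 64] -> [4, 64, 8, 64]  score +0 (running 0)
col 1: [32, 4, 0, 2] -> [0, 32, 4, 2]  score +0 (running 0)
col 2: [16, 16, 32, 32] -> [0, 0, 32, 64]  score +96 (running 96)
col 3: [64, 16, 4, 2] -> [64, 16, 4, 2]  score +0 (running 96)
Board after move:
 4  0  0 64
64 32  0 16
 8  4 32  4
64  2 64  2

Answer: 96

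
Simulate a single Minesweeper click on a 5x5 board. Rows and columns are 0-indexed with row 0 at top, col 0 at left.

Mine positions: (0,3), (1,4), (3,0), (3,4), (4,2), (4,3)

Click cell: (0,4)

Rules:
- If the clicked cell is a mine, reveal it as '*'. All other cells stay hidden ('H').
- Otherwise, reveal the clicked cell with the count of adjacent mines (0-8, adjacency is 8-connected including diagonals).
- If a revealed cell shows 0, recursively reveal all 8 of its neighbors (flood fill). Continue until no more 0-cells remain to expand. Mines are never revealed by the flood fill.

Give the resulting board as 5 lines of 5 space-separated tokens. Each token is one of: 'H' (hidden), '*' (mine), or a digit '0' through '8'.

H H H H 2
H H H H H
H H H H H
H H H H H
H H H H H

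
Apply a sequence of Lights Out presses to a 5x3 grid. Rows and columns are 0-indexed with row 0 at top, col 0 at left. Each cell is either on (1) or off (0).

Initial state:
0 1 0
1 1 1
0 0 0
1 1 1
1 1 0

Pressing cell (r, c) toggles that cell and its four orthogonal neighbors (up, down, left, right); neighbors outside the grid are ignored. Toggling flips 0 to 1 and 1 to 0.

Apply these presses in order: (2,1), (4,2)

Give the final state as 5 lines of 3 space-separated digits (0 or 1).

Answer: 0 1 0
1 0 1
1 1 1
1 0 0
1 0 1

Derivation:
After press 1 at (2,1):
0 1 0
1 0 1
1 1 1
1 0 1
1 1 0

After press 2 at (4,2):
0 1 0
1 0 1
1 1 1
1 0 0
1 0 1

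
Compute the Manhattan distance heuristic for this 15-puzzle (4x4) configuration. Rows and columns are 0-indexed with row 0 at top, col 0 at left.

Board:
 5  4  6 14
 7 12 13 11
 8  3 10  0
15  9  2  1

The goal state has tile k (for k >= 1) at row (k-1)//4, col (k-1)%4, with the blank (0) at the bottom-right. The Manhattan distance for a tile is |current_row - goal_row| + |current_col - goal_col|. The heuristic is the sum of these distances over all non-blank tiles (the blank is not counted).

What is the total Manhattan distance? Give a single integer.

Answer: 43

Derivation:
Tile 5: (0,0)->(1,0) = 1
Tile 4: (0,1)->(0,3) = 2
Tile 6: (0,2)->(1,1) = 2
Tile 14: (0,3)->(3,1) = 5
Tile 7: (1,0)->(1,2) = 2
Tile 12: (1,1)->(2,3) = 3
Tile 13: (1,2)->(3,0) = 4
Tile 11: (1,3)->(2,2) = 2
Tile 8: (2,0)->(1,3) = 4
Tile 3: (2,1)->(0,2) = 3
Tile 10: (2,2)->(2,1) = 1
Tile 15: (3,0)->(3,2) = 2
Tile 9: (3,1)->(2,0) = 2
Tile 2: (3,2)->(0,1) = 4
Tile 1: (3,3)->(0,0) = 6
Sum: 1 + 2 + 2 + 5 + 2 + 3 + 4 + 2 + 4 + 3 + 1 + 2 + 2 + 4 + 6 = 43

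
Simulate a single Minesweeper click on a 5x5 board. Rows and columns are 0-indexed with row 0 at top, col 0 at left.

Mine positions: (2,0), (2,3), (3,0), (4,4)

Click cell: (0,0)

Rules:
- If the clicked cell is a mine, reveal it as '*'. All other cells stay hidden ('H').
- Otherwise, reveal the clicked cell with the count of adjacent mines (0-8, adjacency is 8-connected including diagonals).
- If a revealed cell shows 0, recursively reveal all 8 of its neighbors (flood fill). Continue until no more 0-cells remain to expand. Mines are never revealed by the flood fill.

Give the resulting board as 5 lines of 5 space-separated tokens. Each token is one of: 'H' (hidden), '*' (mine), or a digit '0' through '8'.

0 0 0 0 0
1 1 1 1 1
H H H H H
H H H H H
H H H H H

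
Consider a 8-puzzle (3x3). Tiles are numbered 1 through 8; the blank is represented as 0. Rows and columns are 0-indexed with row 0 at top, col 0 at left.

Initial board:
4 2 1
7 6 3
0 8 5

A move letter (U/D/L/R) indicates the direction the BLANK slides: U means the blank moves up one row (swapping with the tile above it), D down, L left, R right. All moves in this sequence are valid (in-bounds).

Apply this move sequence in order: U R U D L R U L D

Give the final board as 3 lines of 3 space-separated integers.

Answer: 6 4 1
0 2 3
7 8 5

Derivation:
After move 1 (U):
4 2 1
0 6 3
7 8 5

After move 2 (R):
4 2 1
6 0 3
7 8 5

After move 3 (U):
4 0 1
6 2 3
7 8 5

After move 4 (D):
4 2 1
6 0 3
7 8 5

After move 5 (L):
4 2 1
0 6 3
7 8 5

After move 6 (R):
4 2 1
6 0 3
7 8 5

After move 7 (U):
4 0 1
6 2 3
7 8 5

After move 8 (L):
0 4 1
6 2 3
7 8 5

After move 9 (D):
6 4 1
0 2 3
7 8 5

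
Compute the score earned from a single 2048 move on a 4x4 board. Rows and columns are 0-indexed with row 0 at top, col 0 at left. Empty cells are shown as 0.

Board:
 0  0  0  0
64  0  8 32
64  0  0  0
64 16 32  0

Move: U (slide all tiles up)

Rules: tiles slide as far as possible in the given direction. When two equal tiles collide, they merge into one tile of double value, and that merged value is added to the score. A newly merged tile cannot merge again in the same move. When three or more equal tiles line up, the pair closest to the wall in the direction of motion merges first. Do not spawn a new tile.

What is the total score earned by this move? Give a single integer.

Slide up:
col 0: [0, 64, 64, 64] -> [128, 64, 0, 0]  score +128 (running 128)
col 1: [0, 0, 0, 16] -> [16, 0, 0, 0]  score +0 (running 128)
col 2: [0, 8, 0, 32] -> [8, 32, 0, 0]  score +0 (running 128)
col 3: [0, 32, 0, 0] -> [32, 0, 0, 0]  score +0 (running 128)
Board after move:
128  16   8  32
 64   0  32   0
  0   0   0   0
  0   0   0   0

Answer: 128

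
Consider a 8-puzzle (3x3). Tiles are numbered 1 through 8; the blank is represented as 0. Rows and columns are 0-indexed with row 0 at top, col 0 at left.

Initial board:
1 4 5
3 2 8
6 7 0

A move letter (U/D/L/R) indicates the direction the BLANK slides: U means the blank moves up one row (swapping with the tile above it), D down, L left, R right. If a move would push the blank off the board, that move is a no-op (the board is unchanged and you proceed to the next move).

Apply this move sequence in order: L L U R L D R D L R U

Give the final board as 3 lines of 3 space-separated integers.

After move 1 (L):
1 4 5
3 2 8
6 0 7

After move 2 (L):
1 4 5
3 2 8
0 6 7

After move 3 (U):
1 4 5
0 2 8
3 6 7

After move 4 (R):
1 4 5
2 0 8
3 6 7

After move 5 (L):
1 4 5
0 2 8
3 6 7

After move 6 (D):
1 4 5
3 2 8
0 6 7

After move 7 (R):
1 4 5
3 2 8
6 0 7

After move 8 (D):
1 4 5
3 2 8
6 0 7

After move 9 (L):
1 4 5
3 2 8
0 6 7

After move 10 (R):
1 4 5
3 2 8
6 0 7

After move 11 (U):
1 4 5
3 0 8
6 2 7

Answer: 1 4 5
3 0 8
6 2 7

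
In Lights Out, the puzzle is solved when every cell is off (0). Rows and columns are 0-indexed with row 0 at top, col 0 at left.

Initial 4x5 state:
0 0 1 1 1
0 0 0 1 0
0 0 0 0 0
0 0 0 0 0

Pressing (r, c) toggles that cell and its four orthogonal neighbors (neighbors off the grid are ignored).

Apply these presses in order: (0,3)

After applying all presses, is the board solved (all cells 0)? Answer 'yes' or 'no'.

After press 1 at (0,3):
0 0 0 0 0
0 0 0 0 0
0 0 0 0 0
0 0 0 0 0

Lights still on: 0

Answer: yes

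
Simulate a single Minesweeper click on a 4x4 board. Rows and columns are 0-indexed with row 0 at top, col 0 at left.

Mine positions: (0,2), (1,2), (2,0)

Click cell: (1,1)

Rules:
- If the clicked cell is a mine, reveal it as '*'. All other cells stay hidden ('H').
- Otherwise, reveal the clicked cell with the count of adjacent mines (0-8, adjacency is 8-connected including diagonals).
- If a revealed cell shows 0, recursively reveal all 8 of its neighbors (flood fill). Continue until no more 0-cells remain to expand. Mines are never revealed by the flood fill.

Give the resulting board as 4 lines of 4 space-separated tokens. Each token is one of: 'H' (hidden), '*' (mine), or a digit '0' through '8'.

H H H H
H 3 H H
H H H H
H H H H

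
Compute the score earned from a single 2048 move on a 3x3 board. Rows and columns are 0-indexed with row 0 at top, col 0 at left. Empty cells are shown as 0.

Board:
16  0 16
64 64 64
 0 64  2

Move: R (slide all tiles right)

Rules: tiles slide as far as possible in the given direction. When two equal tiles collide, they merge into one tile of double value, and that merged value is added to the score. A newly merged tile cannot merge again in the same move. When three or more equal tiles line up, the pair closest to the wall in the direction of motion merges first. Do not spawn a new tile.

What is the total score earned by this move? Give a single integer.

Answer: 160

Derivation:
Slide right:
row 0: [16, 0, 16] -> [0, 0, 32]  score +32 (running 32)
row 1: [64, 64, 64] -> [0, 64, 128]  score +128 (running 160)
row 2: [0, 64, 2] -> [0, 64, 2]  score +0 (running 160)
Board after move:
  0   0  32
  0  64 128
  0  64   2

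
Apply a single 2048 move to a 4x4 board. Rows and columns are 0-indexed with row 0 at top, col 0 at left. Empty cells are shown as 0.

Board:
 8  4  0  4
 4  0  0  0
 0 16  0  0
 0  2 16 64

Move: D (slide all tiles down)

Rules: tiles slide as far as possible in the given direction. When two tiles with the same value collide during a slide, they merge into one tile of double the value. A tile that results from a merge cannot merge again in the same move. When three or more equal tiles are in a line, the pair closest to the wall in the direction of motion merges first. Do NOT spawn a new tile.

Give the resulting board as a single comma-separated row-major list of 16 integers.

Answer: 0, 0, 0, 0, 0, 4, 0, 0, 8, 16, 0, 4, 4, 2, 16, 64

Derivation:
Slide down:
col 0: [8, 4, 0, 0] -> [0, 0, 8, 4]
col 1: [4, 0, 16, 2] -> [0, 4, 16, 2]
col 2: [0, 0, 0, 16] -> [0, 0, 0, 16]
col 3: [4, 0, 0, 64] -> [0, 0, 4, 64]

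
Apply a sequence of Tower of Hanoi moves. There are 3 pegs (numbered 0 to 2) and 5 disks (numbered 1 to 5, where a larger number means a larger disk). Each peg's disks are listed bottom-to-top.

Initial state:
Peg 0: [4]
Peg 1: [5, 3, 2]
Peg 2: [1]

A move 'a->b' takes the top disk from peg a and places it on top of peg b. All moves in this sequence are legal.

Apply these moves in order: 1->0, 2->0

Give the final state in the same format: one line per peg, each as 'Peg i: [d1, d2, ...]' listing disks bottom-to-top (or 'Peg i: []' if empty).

Answer: Peg 0: [4, 2, 1]
Peg 1: [5, 3]
Peg 2: []

Derivation:
After move 1 (1->0):
Peg 0: [4, 2]
Peg 1: [5, 3]
Peg 2: [1]

After move 2 (2->0):
Peg 0: [4, 2, 1]
Peg 1: [5, 3]
Peg 2: []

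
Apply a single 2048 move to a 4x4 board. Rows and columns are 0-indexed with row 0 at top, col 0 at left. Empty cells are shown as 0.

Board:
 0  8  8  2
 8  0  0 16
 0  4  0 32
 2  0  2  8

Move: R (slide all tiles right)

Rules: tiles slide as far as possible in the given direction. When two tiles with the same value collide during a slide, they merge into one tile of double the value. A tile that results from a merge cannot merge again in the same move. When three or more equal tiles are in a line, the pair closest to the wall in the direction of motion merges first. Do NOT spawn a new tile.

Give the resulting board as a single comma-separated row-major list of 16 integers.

Answer: 0, 0, 16, 2, 0, 0, 8, 16, 0, 0, 4, 32, 0, 0, 4, 8

Derivation:
Slide right:
row 0: [0, 8, 8, 2] -> [0, 0, 16, 2]
row 1: [8, 0, 0, 16] -> [0, 0, 8, 16]
row 2: [0, 4, 0, 32] -> [0, 0, 4, 32]
row 3: [2, 0, 2, 8] -> [0, 0, 4, 8]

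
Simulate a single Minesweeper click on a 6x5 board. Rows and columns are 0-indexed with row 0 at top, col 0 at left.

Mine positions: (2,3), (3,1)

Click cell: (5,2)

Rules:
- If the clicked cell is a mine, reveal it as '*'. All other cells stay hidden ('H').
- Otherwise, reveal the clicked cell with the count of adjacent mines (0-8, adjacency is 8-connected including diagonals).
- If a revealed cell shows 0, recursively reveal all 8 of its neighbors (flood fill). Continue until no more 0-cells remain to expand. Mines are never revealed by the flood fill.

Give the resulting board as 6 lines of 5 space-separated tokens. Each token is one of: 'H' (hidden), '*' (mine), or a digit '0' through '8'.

H H H H H
H H H H H
H H H H H
H H 2 1 1
1 1 1 0 0
0 0 0 0 0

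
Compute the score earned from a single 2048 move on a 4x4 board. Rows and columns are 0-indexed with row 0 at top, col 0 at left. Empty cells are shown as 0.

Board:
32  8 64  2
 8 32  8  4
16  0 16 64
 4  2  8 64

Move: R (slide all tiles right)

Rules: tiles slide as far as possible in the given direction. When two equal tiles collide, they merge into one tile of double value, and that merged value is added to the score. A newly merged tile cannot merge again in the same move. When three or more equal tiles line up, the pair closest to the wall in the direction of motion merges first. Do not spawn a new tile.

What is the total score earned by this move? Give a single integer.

Slide right:
row 0: [32, 8, 64, 2] -> [32, 8, 64, 2]  score +0 (running 0)
row 1: [8, 32, 8, 4] -> [8, 32, 8, 4]  score +0 (running 0)
row 2: [16, 0, 16, 64] -> [0, 0, 32, 64]  score +32 (running 32)
row 3: [4, 2, 8, 64] -> [4, 2, 8, 64]  score +0 (running 32)
Board after move:
32  8 64  2
 8 32  8  4
 0  0 32 64
 4  2  8 64

Answer: 32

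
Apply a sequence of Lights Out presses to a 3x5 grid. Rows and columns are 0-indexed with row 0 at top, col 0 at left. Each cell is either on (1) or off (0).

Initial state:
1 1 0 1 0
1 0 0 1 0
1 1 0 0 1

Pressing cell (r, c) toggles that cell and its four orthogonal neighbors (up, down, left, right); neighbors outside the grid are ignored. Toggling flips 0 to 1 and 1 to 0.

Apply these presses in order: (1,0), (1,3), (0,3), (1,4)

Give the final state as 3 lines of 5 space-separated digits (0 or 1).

After press 1 at (1,0):
0 1 0 1 0
0 1 0 1 0
0 1 0 0 1

After press 2 at (1,3):
0 1 0 0 0
0 1 1 0 1
0 1 0 1 1

After press 3 at (0,3):
0 1 1 1 1
0 1 1 1 1
0 1 0 1 1

After press 4 at (1,4):
0 1 1 1 0
0 1 1 0 0
0 1 0 1 0

Answer: 0 1 1 1 0
0 1 1 0 0
0 1 0 1 0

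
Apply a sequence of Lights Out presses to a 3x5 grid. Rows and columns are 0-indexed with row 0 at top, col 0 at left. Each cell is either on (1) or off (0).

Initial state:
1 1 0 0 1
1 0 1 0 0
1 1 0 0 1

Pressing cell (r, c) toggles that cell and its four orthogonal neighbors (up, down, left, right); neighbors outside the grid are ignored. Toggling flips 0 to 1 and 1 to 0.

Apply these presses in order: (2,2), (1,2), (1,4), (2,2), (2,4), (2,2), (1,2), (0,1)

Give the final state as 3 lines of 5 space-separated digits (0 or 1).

After press 1 at (2,2):
1 1 0 0 1
1 0 0 0 0
1 0 1 1 1

After press 2 at (1,2):
1 1 1 0 1
1 1 1 1 0
1 0 0 1 1

After press 3 at (1,4):
1 1 1 0 0
1 1 1 0 1
1 0 0 1 0

After press 4 at (2,2):
1 1 1 0 0
1 1 0 0 1
1 1 1 0 0

After press 5 at (2,4):
1 1 1 0 0
1 1 0 0 0
1 1 1 1 1

After press 6 at (2,2):
1 1 1 0 0
1 1 1 0 0
1 0 0 0 1

After press 7 at (1,2):
1 1 0 0 0
1 0 0 1 0
1 0 1 0 1

After press 8 at (0,1):
0 0 1 0 0
1 1 0 1 0
1 0 1 0 1

Answer: 0 0 1 0 0
1 1 0 1 0
1 0 1 0 1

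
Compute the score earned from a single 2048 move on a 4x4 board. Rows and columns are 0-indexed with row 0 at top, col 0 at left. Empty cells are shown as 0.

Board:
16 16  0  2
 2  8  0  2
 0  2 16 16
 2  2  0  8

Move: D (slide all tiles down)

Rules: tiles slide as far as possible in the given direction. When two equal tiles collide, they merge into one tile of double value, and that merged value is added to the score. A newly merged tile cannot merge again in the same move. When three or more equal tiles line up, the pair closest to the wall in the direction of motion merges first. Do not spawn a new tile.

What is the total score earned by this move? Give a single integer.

Answer: 12

Derivation:
Slide down:
col 0: [16, 2, 0, 2] -> [0, 0, 16, 4]  score +4 (running 4)
col 1: [16, 8, 2, 2] -> [0, 16, 8, 4]  score +4 (running 8)
col 2: [0, 0, 16, 0] -> [0, 0, 0, 16]  score +0 (running 8)
col 3: [2, 2, 16, 8] -> [0, 4, 16, 8]  score +4 (running 12)
Board after move:
 0  0  0  0
 0 16  0  4
16  8  0 16
 4  4 16  8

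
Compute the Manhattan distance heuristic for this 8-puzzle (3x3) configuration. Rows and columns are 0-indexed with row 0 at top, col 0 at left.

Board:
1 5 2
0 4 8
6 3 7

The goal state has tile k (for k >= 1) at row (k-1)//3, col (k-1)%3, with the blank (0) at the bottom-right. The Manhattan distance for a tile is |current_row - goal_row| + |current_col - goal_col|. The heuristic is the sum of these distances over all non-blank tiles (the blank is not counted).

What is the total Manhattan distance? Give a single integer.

Answer: 13

Derivation:
Tile 1: (0,0)->(0,0) = 0
Tile 5: (0,1)->(1,1) = 1
Tile 2: (0,2)->(0,1) = 1
Tile 4: (1,1)->(1,0) = 1
Tile 8: (1,2)->(2,1) = 2
Tile 6: (2,0)->(1,2) = 3
Tile 3: (2,1)->(0,2) = 3
Tile 7: (2,2)->(2,0) = 2
Sum: 0 + 1 + 1 + 1 + 2 + 3 + 3 + 2 = 13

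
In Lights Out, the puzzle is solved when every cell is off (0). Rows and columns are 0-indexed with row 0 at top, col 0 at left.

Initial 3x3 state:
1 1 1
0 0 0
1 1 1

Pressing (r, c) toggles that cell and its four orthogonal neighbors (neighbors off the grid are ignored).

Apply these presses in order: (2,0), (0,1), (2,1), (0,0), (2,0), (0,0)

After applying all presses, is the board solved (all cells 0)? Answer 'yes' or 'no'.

Answer: yes

Derivation:
After press 1 at (2,0):
1 1 1
1 0 0
0 0 1

After press 2 at (0,1):
0 0 0
1 1 0
0 0 1

After press 3 at (2,1):
0 0 0
1 0 0
1 1 0

After press 4 at (0,0):
1 1 0
0 0 0
1 1 0

After press 5 at (2,0):
1 1 0
1 0 0
0 0 0

After press 6 at (0,0):
0 0 0
0 0 0
0 0 0

Lights still on: 0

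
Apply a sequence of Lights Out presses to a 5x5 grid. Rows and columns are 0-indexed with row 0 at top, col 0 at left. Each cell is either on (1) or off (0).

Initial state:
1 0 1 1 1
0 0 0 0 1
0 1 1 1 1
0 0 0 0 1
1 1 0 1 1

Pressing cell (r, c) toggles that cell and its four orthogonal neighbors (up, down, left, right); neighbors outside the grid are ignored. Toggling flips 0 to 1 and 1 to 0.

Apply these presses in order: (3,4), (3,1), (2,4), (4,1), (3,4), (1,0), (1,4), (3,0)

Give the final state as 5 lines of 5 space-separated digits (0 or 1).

After press 1 at (3,4):
1 0 1 1 1
0 0 0 0 1
0 1 1 1 0
0 0 0 1 0
1 1 0 1 0

After press 2 at (3,1):
1 0 1 1 1
0 0 0 0 1
0 0 1 1 0
1 1 1 1 0
1 0 0 1 0

After press 3 at (2,4):
1 0 1 1 1
0 0 0 0 0
0 0 1 0 1
1 1 1 1 1
1 0 0 1 0

After press 4 at (4,1):
1 0 1 1 1
0 0 0 0 0
0 0 1 0 1
1 0 1 1 1
0 1 1 1 0

After press 5 at (3,4):
1 0 1 1 1
0 0 0 0 0
0 0 1 0 0
1 0 1 0 0
0 1 1 1 1

After press 6 at (1,0):
0 0 1 1 1
1 1 0 0 0
1 0 1 0 0
1 0 1 0 0
0 1 1 1 1

After press 7 at (1,4):
0 0 1 1 0
1 1 0 1 1
1 0 1 0 1
1 0 1 0 0
0 1 1 1 1

After press 8 at (3,0):
0 0 1 1 0
1 1 0 1 1
0 0 1 0 1
0 1 1 0 0
1 1 1 1 1

Answer: 0 0 1 1 0
1 1 0 1 1
0 0 1 0 1
0 1 1 0 0
1 1 1 1 1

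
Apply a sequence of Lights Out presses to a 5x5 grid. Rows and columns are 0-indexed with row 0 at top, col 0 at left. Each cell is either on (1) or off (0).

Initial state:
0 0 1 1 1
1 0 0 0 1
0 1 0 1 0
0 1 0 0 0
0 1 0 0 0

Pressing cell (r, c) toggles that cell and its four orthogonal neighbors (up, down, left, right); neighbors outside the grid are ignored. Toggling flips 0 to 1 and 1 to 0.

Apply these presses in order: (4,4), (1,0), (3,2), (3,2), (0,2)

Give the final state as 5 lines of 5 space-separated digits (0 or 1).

Answer: 1 1 0 0 1
0 1 1 0 1
1 1 0 1 0
0 1 0 0 1
0 1 0 1 1

Derivation:
After press 1 at (4,4):
0 0 1 1 1
1 0 0 0 1
0 1 0 1 0
0 1 0 0 1
0 1 0 1 1

After press 2 at (1,0):
1 0 1 1 1
0 1 0 0 1
1 1 0 1 0
0 1 0 0 1
0 1 0 1 1

After press 3 at (3,2):
1 0 1 1 1
0 1 0 0 1
1 1 1 1 0
0 0 1 1 1
0 1 1 1 1

After press 4 at (3,2):
1 0 1 1 1
0 1 0 0 1
1 1 0 1 0
0 1 0 0 1
0 1 0 1 1

After press 5 at (0,2):
1 1 0 0 1
0 1 1 0 1
1 1 0 1 0
0 1 0 0 1
0 1 0 1 1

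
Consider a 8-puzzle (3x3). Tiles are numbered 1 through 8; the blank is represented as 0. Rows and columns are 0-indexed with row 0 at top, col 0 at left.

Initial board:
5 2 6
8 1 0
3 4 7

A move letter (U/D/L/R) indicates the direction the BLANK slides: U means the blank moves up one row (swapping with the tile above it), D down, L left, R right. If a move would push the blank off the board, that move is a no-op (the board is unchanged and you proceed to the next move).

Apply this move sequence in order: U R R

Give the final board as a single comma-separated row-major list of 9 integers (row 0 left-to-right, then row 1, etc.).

Answer: 5, 2, 0, 8, 1, 6, 3, 4, 7

Derivation:
After move 1 (U):
5 2 0
8 1 6
3 4 7

After move 2 (R):
5 2 0
8 1 6
3 4 7

After move 3 (R):
5 2 0
8 1 6
3 4 7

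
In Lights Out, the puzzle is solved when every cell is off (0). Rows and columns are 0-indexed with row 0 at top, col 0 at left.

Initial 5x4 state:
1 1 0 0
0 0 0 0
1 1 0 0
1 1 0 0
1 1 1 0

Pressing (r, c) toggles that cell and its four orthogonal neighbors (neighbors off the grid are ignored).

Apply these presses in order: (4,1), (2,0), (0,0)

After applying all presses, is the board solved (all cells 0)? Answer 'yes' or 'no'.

After press 1 at (4,1):
1 1 0 0
0 0 0 0
1 1 0 0
1 0 0 0
0 0 0 0

After press 2 at (2,0):
1 1 0 0
1 0 0 0
0 0 0 0
0 0 0 0
0 0 0 0

After press 3 at (0,0):
0 0 0 0
0 0 0 0
0 0 0 0
0 0 0 0
0 0 0 0

Lights still on: 0

Answer: yes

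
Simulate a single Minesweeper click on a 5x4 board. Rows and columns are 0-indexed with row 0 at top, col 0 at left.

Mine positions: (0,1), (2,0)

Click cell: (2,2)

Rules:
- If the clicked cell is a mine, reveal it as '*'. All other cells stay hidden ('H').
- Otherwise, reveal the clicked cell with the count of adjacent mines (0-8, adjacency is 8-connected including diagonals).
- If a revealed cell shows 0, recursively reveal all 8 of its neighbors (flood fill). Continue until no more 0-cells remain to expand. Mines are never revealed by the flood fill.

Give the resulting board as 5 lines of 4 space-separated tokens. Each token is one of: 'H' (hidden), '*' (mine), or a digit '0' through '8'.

H H 1 0
H 2 1 0
H 1 0 0
1 1 0 0
0 0 0 0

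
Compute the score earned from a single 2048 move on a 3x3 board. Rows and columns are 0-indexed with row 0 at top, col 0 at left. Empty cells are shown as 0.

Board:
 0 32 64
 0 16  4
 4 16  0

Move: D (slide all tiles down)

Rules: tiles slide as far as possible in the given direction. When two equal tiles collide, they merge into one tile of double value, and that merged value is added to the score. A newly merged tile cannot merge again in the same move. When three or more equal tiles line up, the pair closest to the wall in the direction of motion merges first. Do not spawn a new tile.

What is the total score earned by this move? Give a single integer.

Answer: 32

Derivation:
Slide down:
col 0: [0, 0, 4] -> [0, 0, 4]  score +0 (running 0)
col 1: [32, 16, 16] -> [0, 32, 32]  score +32 (running 32)
col 2: [64, 4, 0] -> [0, 64, 4]  score +0 (running 32)
Board after move:
 0  0  0
 0 32 64
 4 32  4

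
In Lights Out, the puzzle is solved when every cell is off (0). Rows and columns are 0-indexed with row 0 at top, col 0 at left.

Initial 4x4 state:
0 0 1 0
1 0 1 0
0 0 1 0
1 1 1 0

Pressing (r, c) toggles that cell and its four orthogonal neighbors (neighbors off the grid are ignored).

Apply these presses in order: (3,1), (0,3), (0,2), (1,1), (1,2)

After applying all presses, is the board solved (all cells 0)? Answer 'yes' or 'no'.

Answer: yes

Derivation:
After press 1 at (3,1):
0 0 1 0
1 0 1 0
0 1 1 0
0 0 0 0

After press 2 at (0,3):
0 0 0 1
1 0 1 1
0 1 1 0
0 0 0 0

After press 3 at (0,2):
0 1 1 0
1 0 0 1
0 1 1 0
0 0 0 0

After press 4 at (1,1):
0 0 1 0
0 1 1 1
0 0 1 0
0 0 0 0

After press 5 at (1,2):
0 0 0 0
0 0 0 0
0 0 0 0
0 0 0 0

Lights still on: 0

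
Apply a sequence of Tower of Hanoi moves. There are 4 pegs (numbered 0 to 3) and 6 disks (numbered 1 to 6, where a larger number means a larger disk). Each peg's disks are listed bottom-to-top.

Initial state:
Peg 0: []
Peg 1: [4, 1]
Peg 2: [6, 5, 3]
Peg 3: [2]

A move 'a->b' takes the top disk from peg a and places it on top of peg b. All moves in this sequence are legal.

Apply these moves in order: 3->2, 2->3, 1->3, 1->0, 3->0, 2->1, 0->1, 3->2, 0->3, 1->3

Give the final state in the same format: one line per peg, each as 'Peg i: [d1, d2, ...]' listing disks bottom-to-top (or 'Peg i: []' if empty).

After move 1 (3->2):
Peg 0: []
Peg 1: [4, 1]
Peg 2: [6, 5, 3, 2]
Peg 3: []

After move 2 (2->3):
Peg 0: []
Peg 1: [4, 1]
Peg 2: [6, 5, 3]
Peg 3: [2]

After move 3 (1->3):
Peg 0: []
Peg 1: [4]
Peg 2: [6, 5, 3]
Peg 3: [2, 1]

After move 4 (1->0):
Peg 0: [4]
Peg 1: []
Peg 2: [6, 5, 3]
Peg 3: [2, 1]

After move 5 (3->0):
Peg 0: [4, 1]
Peg 1: []
Peg 2: [6, 5, 3]
Peg 3: [2]

After move 6 (2->1):
Peg 0: [4, 1]
Peg 1: [3]
Peg 2: [6, 5]
Peg 3: [2]

After move 7 (0->1):
Peg 0: [4]
Peg 1: [3, 1]
Peg 2: [6, 5]
Peg 3: [2]

After move 8 (3->2):
Peg 0: [4]
Peg 1: [3, 1]
Peg 2: [6, 5, 2]
Peg 3: []

After move 9 (0->3):
Peg 0: []
Peg 1: [3, 1]
Peg 2: [6, 5, 2]
Peg 3: [4]

After move 10 (1->3):
Peg 0: []
Peg 1: [3]
Peg 2: [6, 5, 2]
Peg 3: [4, 1]

Answer: Peg 0: []
Peg 1: [3]
Peg 2: [6, 5, 2]
Peg 3: [4, 1]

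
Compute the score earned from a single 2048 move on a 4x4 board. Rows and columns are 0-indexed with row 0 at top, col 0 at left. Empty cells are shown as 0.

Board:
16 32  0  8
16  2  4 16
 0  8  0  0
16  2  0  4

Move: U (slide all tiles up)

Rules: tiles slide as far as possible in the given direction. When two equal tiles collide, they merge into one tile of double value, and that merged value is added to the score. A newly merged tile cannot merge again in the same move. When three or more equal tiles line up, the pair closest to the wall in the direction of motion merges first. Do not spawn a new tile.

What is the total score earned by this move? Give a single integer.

Answer: 32

Derivation:
Slide up:
col 0: [16, 16, 0, 16] -> [32, 16, 0, 0]  score +32 (running 32)
col 1: [32, 2, 8, 2] -> [32, 2, 8, 2]  score +0 (running 32)
col 2: [0, 4, 0, 0] -> [4, 0, 0, 0]  score +0 (running 32)
col 3: [8, 16, 0, 4] -> [8, 16, 4, 0]  score +0 (running 32)
Board after move:
32 32  4  8
16  2  0 16
 0  8  0  4
 0  2  0  0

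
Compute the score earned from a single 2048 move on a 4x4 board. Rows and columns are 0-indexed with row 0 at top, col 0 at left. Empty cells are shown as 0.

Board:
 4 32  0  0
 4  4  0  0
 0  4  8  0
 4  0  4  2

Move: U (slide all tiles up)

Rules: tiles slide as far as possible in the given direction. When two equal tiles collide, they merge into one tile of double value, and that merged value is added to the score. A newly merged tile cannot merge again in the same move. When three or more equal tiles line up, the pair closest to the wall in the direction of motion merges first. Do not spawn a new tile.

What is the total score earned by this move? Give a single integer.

Slide up:
col 0: [4, 4, 0, 4] -> [8, 4, 0, 0]  score +8 (running 8)
col 1: [32, 4, 4, 0] -> [32, 8, 0, 0]  score +8 (running 16)
col 2: [0, 0, 8, 4] -> [8, 4, 0, 0]  score +0 (running 16)
col 3: [0, 0, 0, 2] -> [2, 0, 0, 0]  score +0 (running 16)
Board after move:
 8 32  8  2
 4  8  4  0
 0  0  0  0
 0  0  0  0

Answer: 16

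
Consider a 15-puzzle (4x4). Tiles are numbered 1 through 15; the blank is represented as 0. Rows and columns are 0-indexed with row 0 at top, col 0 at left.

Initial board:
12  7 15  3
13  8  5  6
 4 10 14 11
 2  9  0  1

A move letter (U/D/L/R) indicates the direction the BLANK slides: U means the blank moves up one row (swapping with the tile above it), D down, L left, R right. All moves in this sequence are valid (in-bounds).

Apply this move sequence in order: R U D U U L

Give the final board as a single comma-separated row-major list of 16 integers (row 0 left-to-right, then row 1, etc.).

Answer: 12, 7, 15, 3, 13, 8, 0, 5, 4, 10, 14, 6, 2, 9, 1, 11

Derivation:
After move 1 (R):
12  7 15  3
13  8  5  6
 4 10 14 11
 2  9  1  0

After move 2 (U):
12  7 15  3
13  8  5  6
 4 10 14  0
 2  9  1 11

After move 3 (D):
12  7 15  3
13  8  5  6
 4 10 14 11
 2  9  1  0

After move 4 (U):
12  7 15  3
13  8  5  6
 4 10 14  0
 2  9  1 11

After move 5 (U):
12  7 15  3
13  8  5  0
 4 10 14  6
 2  9  1 11

After move 6 (L):
12  7 15  3
13  8  0  5
 4 10 14  6
 2  9  1 11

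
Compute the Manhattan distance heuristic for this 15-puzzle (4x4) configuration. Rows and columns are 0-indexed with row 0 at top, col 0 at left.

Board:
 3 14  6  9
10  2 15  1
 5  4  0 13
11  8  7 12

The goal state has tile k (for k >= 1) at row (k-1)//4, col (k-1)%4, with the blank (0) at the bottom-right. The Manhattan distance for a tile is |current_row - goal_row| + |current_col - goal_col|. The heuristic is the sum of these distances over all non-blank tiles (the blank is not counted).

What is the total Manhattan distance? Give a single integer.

Tile 3: (0,0)->(0,2) = 2
Tile 14: (0,1)->(3,1) = 3
Tile 6: (0,2)->(1,1) = 2
Tile 9: (0,3)->(2,0) = 5
Tile 10: (1,0)->(2,1) = 2
Tile 2: (1,1)->(0,1) = 1
Tile 15: (1,2)->(3,2) = 2
Tile 1: (1,3)->(0,0) = 4
Tile 5: (2,0)->(1,0) = 1
Tile 4: (2,1)->(0,3) = 4
Tile 13: (2,3)->(3,0) = 4
Tile 11: (3,0)->(2,2) = 3
Tile 8: (3,1)->(1,3) = 4
Tile 7: (3,2)->(1,2) = 2
Tile 12: (3,3)->(2,3) = 1
Sum: 2 + 3 + 2 + 5 + 2 + 1 + 2 + 4 + 1 + 4 + 4 + 3 + 4 + 2 + 1 = 40

Answer: 40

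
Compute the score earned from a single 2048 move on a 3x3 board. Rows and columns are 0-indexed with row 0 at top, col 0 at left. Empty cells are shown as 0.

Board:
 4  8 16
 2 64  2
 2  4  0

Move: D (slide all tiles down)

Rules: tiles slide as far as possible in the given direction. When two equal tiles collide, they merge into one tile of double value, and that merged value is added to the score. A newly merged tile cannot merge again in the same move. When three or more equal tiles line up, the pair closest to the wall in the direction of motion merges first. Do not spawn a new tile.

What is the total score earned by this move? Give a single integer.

Answer: 4

Derivation:
Slide down:
col 0: [4, 2, 2] -> [0, 4, 4]  score +4 (running 4)
col 1: [8, 64, 4] -> [8, 64, 4]  score +0 (running 4)
col 2: [16, 2, 0] -> [0, 16, 2]  score +0 (running 4)
Board after move:
 0  8  0
 4 64 16
 4  4  2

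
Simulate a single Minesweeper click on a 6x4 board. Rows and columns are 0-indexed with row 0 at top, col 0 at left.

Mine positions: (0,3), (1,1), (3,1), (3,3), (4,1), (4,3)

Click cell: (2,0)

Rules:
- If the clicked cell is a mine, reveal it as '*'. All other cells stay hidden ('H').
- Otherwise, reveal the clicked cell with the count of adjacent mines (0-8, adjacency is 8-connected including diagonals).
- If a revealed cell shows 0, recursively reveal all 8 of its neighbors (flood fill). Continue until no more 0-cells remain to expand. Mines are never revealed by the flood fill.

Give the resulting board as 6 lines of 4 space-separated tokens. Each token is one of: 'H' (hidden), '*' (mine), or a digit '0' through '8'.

H H H H
H H H H
2 H H H
H H H H
H H H H
H H H H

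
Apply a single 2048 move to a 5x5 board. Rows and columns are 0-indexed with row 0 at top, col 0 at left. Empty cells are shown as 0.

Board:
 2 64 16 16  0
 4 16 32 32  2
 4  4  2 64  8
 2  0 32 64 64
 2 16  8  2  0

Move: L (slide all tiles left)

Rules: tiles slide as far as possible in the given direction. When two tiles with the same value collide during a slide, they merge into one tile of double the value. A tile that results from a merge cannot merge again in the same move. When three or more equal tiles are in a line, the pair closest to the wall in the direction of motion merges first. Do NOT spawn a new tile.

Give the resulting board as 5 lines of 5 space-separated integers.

Answer:   2  64  32   0   0
  4  16  64   2   0
  8   2  64   8   0
  2  32 128   0   0
  2  16   8   2   0

Derivation:
Slide left:
row 0: [2, 64, 16, 16, 0] -> [2, 64, 32, 0, 0]
row 1: [4, 16, 32, 32, 2] -> [4, 16, 64, 2, 0]
row 2: [4, 4, 2, 64, 8] -> [8, 2, 64, 8, 0]
row 3: [2, 0, 32, 64, 64] -> [2, 32, 128, 0, 0]
row 4: [2, 16, 8, 2, 0] -> [2, 16, 8, 2, 0]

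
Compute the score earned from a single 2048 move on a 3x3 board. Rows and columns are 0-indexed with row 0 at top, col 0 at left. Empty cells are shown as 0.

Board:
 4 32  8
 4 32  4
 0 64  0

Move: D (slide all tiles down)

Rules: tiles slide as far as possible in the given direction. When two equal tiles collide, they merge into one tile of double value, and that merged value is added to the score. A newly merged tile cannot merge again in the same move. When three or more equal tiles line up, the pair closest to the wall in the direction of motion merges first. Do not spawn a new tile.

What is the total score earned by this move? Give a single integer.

Slide down:
col 0: [4, 4, 0] -> [0, 0, 8]  score +8 (running 8)
col 1: [32, 32, 64] -> [0, 64, 64]  score +64 (running 72)
col 2: [8, 4, 0] -> [0, 8, 4]  score +0 (running 72)
Board after move:
 0  0  0
 0 64  8
 8 64  4

Answer: 72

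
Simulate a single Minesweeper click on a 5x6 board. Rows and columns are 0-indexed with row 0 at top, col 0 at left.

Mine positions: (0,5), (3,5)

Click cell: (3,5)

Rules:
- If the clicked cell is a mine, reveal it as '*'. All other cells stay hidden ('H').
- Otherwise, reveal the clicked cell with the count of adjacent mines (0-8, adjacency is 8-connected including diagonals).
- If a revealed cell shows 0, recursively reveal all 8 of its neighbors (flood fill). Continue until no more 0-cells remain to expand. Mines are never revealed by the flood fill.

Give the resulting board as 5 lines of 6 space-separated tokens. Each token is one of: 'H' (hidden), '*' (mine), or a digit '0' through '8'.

H H H H H H
H H H H H H
H H H H H H
H H H H H *
H H H H H H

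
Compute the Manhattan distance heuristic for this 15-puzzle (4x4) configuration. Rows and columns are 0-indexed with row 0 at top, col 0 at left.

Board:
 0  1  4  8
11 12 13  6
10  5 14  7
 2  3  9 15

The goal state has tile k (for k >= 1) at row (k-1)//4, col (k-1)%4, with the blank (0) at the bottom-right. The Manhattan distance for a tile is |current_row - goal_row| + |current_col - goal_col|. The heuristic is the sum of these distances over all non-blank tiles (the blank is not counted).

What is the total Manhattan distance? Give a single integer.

Answer: 34

Derivation:
Tile 1: at (0,1), goal (0,0), distance |0-0|+|1-0| = 1
Tile 4: at (0,2), goal (0,3), distance |0-0|+|2-3| = 1
Tile 8: at (0,3), goal (1,3), distance |0-1|+|3-3| = 1
Tile 11: at (1,0), goal (2,2), distance |1-2|+|0-2| = 3
Tile 12: at (1,1), goal (2,3), distance |1-2|+|1-3| = 3
Tile 13: at (1,2), goal (3,0), distance |1-3|+|2-0| = 4
Tile 6: at (1,3), goal (1,1), distance |1-1|+|3-1| = 2
Tile 10: at (2,0), goal (2,1), distance |2-2|+|0-1| = 1
Tile 5: at (2,1), goal (1,0), distance |2-1|+|1-0| = 2
Tile 14: at (2,2), goal (3,1), distance |2-3|+|2-1| = 2
Tile 7: at (2,3), goal (1,2), distance |2-1|+|3-2| = 2
Tile 2: at (3,0), goal (0,1), distance |3-0|+|0-1| = 4
Tile 3: at (3,1), goal (0,2), distance |3-0|+|1-2| = 4
Tile 9: at (3,2), goal (2,0), distance |3-2|+|2-0| = 3
Tile 15: at (3,3), goal (3,2), distance |3-3|+|3-2| = 1
Sum: 1 + 1 + 1 + 3 + 3 + 4 + 2 + 1 + 2 + 2 + 2 + 4 + 4 + 3 + 1 = 34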